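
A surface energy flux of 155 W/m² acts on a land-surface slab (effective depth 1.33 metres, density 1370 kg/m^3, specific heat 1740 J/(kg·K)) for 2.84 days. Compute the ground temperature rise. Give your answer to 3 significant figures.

12.0 K

Areal heat capacity C = ρ c_p D = 1370 × 1740 × 1.33 = 3.17×10^6 J m⁻² K⁻¹.
Net heat input Q = F Δt = 155 × (2.84 days × 86400 s/day) = 3.80×10^7 J/m².
ΔT = Q / C = 3.80×10^7 / 3.17×10^6 = 12.0 K.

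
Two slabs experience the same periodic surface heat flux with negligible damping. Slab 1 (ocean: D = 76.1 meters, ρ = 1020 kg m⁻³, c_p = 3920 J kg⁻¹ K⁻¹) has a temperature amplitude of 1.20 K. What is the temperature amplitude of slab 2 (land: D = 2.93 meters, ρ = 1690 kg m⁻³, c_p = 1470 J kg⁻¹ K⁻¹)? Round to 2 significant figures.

50 K

C_ocean = 3.04×10^8 J/(m²·K); C_land = 7.28×10^6 J/(m²·K).
A ∝ 1/C ⇒ A_land = A_ocean × C_ocean/C_land = 1.20 × 41.8 = 50.2 K.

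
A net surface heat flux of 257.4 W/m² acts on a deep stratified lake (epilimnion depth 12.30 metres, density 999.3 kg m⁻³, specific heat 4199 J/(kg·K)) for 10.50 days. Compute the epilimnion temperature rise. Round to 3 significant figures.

Areal heat capacity C = ρ c_p D = 999.3 × 4199 × 12.30 = 5.16×10^7 J/(m^2 K).
Net heat input Q = F Δt = 257.4 × (10.50 days × 86400 s/day) = 2.34×10^8 J/m².
ΔT = Q / C = 2.34×10^8 / 5.16×10^7 = 4.52 K.

4.52 K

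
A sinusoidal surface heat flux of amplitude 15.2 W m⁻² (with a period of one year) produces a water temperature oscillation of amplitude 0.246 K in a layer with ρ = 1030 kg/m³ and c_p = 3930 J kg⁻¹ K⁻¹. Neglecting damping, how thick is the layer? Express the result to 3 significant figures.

76.6 m

ω = 2π / 3.15×10^7 s = 1.99×10^-7 s⁻¹.
Required C = F₀ / (A ω) = 15.2 / (0.246 × 1.99×10^-7) = 3.10×10^8 J/(m²·K).
D = C / (ρ c_p) = 3.10×10^8 / (1030 × 3930) = 76.6 m.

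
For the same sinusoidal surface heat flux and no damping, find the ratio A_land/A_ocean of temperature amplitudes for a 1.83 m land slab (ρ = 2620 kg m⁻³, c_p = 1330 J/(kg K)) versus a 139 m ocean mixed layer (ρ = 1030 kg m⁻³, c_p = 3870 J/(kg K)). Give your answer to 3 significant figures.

86.9

C_ocean = 1030 × 3870 × 139 = 5.54×10^8 J/(m²·K).
C_land = 2620 × 1330 × 1.83 = 6.38×10^6 J/(m²·K).
Undamped amplitude ∝ 1/C, so A_land/A_ocean = C_ocean/C_land = 86.9.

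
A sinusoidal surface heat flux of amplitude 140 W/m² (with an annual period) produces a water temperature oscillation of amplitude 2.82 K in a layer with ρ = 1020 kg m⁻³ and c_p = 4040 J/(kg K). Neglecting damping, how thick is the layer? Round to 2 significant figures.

ω = 2π / 3.15×10^7 s = 1.99×10^-7 s⁻¹.
Required C = F₀ / (A ω) = 140 / (2.82 × 1.99×10^-7) = 2.49×10^8 J/(m²·K).
D = C / (ρ c_p) = 2.49×10^8 / (1020 × 4040) = 60.5 m.

60 m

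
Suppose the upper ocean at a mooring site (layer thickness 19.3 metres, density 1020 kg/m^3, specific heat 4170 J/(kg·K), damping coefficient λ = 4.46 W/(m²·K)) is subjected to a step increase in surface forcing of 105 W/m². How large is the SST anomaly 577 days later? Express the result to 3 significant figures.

22.0 K

Areal heat capacity C = ρ c_p D = 1020 × 4170 × 19.3 = 8.21×10^7 J/(m²·K).
τ = C / λ = 8.21×10^7 / 4.46 = 1.84×10^7 s.
Equilibrium anomaly ΔT_eq = F / λ = 105 / 4.46 = 23.5 K.
t = 577 days = 4.99×10^7 s, so t/τ = 2.71.
ΔT(t) = ΔT_eq (1 − e^(−t/τ)) = 23.5 × (1 − e^−2.71) = 22.0 K.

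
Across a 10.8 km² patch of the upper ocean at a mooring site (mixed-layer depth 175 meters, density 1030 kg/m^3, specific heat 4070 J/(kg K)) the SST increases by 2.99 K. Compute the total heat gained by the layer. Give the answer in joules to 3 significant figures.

Areal heat capacity C = ρ c_p D = 1030 × 4070 × 175 = 7.34×10^8 J/(m²·K).
Heat per unit area: q = C ΔT = 7.34×10^8 × 2.99 = 2.19×10^9 J/m².
Total heat: Q = q × A = 2.19×10^9 × (10.8 × 10⁶ m²) = 2.37×10^16 J.

2.37×10^16 J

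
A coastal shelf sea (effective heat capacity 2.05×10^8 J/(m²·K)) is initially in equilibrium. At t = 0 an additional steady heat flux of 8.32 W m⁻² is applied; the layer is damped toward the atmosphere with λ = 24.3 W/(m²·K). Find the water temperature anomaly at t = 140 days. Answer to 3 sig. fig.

Areal heat capacity C = 2.05×10^8 J/(m²·K) (given).
τ = C / λ = 2.05×10^8 / 24.3 = 8.44×10^6 s.
Equilibrium anomaly ΔT_eq = F / λ = 8.32 / 24.3 = 0.342 K.
t = 140 days = 1.21×10^7 s, so t/τ = 1.43.
ΔT(t) = ΔT_eq (1 − e^(−t/τ)) = 0.342 × (1 − e^−1.43) = 0.261 K.

0.261 K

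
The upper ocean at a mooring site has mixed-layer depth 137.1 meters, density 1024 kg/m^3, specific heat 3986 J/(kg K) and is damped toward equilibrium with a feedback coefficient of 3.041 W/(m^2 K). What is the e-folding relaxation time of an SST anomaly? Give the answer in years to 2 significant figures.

5.8 years

Areal heat capacity C = ρ c_p D = 1024 × 3986 × 137.1 = 5.60×10^8 J/(m^2 K).
Relaxation time τ = C / λ = 5.60×10^8 / 3.041 = 1.84×10^8 s.
In years: 1.84×10^8 s / (3.156×10^7 s/year) = 5.83 years.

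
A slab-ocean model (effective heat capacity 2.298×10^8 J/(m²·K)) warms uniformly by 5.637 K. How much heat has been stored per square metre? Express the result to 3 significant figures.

1.30×10^9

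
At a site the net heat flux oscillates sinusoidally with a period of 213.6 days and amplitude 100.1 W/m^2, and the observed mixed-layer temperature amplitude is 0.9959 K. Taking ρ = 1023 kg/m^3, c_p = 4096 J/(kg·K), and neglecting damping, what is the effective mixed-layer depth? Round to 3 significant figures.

70.5 m

ω = 2π / 1.85×10^7 s = 3.40×10^-7 s⁻¹.
Required C = F₀ / (A ω) = 100.1 / (0.9959 × 3.40×10^-7) = 2.95×10^8 J/(m²·K).
D = C / (ρ c_p) = 2.95×10^8 / (1023 × 4096) = 70.5 m.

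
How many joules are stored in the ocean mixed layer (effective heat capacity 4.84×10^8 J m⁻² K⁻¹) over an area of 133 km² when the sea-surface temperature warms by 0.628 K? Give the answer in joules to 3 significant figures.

4.04×10^16 J

Areal heat capacity C = 4.84×10^8 J m⁻² K⁻¹ (given).
Heat per unit area: q = C ΔT = 4.84×10^8 × 0.628 = 3.04×10^8 J/m².
Total heat: Q = q × A = 3.04×10^8 × (133 × 10⁶ m²) = 4.04×10^16 J.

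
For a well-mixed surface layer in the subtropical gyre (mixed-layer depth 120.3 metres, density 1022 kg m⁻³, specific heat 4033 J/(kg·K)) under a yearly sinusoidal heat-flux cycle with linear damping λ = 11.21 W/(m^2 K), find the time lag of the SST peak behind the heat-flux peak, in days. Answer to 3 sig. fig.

Areal heat capacity C = ρ c_p D = 1022 × 4033 × 120.3 = 4.96×10^8 J m⁻² K⁻¹.
ω = 2π / 3.15×10^7 s = 1.99×10^-7 s⁻¹.
Phase lag φ = arctan(Cω/λ) = arctan(98.8/11.21) = 1.46 rad.
Time lag = φ / ω = 1.46 / 1.99×10^-7 = 7.32×10^6 s = 84.7 days.

84.7 days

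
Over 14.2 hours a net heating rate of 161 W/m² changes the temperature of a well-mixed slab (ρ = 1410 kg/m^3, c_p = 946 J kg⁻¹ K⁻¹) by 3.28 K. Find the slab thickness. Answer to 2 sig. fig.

Heat input Q = F Δt = 161 × 51100 s = 8.23×10^6 J/m².
Required areal heat capacity C = Q / ΔT = 2.51×10^6 J/(m²·K).
Depth D = C / (ρ c_p) = 2.51×10^6 / (1410 × 946) = 1.88 m.

1.9 m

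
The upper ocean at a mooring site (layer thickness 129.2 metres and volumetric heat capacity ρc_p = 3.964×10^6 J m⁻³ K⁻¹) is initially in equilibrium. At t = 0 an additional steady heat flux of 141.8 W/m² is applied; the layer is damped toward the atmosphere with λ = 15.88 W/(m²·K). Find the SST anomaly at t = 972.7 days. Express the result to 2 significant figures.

8.3 K

Areal heat capacity C = ρc_p × D = 3.964×10^6 × 129.2 = 5.12×10^8 J/(m^2 K).
τ = C / λ = 5.12×10^8 / 15.88 = 3.23×10^7 s.
Equilibrium anomaly ΔT_eq = F / λ = 141.8 / 15.88 = 8.93 K.
t = 972.7 days = 8.40×10^7 s, so t/τ = 2.61.
ΔT(t) = ΔT_eq (1 − e^(−t/τ)) = 8.93 × (1 − e^−2.61) = 8.27 K.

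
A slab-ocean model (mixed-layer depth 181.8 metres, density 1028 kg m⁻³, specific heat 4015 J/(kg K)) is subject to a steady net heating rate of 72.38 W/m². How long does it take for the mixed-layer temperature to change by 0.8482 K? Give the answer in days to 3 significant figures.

102 days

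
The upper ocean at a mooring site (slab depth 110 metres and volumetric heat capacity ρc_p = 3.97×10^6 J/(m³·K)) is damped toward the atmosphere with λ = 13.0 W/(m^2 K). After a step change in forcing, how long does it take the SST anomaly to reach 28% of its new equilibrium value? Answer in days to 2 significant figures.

Areal heat capacity C = ρc_p × D = 3.97×10^6 × 110 = 4.37×10^8 J/(m²·K).
τ = C / λ = 4.37×10^8 / 13.0 = 3.36×10^7 s.
Fraction reached: 1 − e^(−t/τ) = 0.28 ⇒ t = −τ ln(1 − 0.28) = τ × 0.329.
t = 1.10×10^7 s = 128 days.

130 days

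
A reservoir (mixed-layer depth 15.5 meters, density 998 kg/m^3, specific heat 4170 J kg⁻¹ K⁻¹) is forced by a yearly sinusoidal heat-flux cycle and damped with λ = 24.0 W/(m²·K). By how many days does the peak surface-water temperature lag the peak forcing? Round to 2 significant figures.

29 days

Areal heat capacity C = ρ c_p D = 998 × 4170 × 15.5 = 6.45×10^7 J/(m^2 K).
ω = 2π / 3.15×10^7 s = 1.99×10^-7 s⁻¹.
Phase lag φ = arctan(Cω/λ) = arctan(12.9/24.0) = 0.492 rad.
Time lag = φ / ω = 0.492 / 1.99×10^-7 = 2.47×10^6 s = 28.6 days.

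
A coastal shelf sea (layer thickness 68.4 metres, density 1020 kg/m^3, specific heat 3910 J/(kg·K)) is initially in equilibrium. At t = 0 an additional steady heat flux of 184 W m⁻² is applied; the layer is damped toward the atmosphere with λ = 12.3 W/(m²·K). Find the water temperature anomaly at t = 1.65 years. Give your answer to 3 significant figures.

13.5 K

Areal heat capacity C = ρ c_p D = 1020 × 3910 × 68.4 = 2.73×10^8 J/(m^2 K).
τ = C / λ = 2.73×10^8 / 12.3 = 2.22×10^7 s.
Equilibrium anomaly ΔT_eq = F / λ = 184 / 12.3 = 15.0 K.
t = 1.65 years = 5.21×10^7 s, so t/τ = 2.35.
ΔT(t) = ΔT_eq (1 − e^(−t/τ)) = 15.0 × (1 − e^−2.35) = 13.5 K.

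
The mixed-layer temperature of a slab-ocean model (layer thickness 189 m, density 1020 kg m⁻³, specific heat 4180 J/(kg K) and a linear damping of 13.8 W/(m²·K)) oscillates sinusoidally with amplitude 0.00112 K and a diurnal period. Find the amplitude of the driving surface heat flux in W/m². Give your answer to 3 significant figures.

65.6

Areal heat capacity C = ρ c_p D = 1020 × 4180 × 189 = 8.06×10^8 J/(m^2 K).
ω = 2π / 86400 s = 7.27×10^-5 s⁻¹.
√((Cω)² + λ²) = √((58600)² + 13.8²) = 58600 W/(m²·K).
F₀ = A × √((Cω)²+λ²) = 0.00112 × 58600 = 65.6 W/m².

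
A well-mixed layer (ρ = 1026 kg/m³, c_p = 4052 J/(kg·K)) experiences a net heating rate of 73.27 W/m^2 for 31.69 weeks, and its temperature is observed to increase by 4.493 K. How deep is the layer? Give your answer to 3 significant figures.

Heat input Q = F Δt = 73.27 × 1.92×10^7 s = 1.40×10^9 J/m².
Required areal heat capacity C = Q / ΔT = 3.13×10^8 J/(m²·K).
Depth D = C / (ρ c_p) = 3.13×10^8 / (1026 × 4052) = 75.2 m.

75.2 m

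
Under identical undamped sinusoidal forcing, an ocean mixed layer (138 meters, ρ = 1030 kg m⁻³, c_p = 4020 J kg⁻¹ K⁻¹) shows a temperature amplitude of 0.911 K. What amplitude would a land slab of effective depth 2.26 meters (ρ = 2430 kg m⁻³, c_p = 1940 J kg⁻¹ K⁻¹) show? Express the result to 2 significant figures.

C_ocean = 5.71×10^8 J/(m²·K); C_land = 1.07×10^7 J/(m²·K).
A ∝ 1/C ⇒ A_land = A_ocean × C_ocean/C_land = 0.911 × 53.6 = 48.9 K.

49 K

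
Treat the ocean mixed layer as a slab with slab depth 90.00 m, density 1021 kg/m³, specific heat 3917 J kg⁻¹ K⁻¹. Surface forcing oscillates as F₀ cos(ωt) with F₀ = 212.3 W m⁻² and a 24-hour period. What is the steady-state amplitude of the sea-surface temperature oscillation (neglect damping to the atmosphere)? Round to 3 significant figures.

0.00811 K

Areal heat capacity C = ρ c_p D = 1021 × 3917 × 90.00 = 3.60×10^8 J/(m^2 K).
Angular frequency ω = 2π / T = 2π / 86400 s = 7.27×10^-5 s⁻¹.
Cω = 3.60×10^8 × 7.27×10^-5 = 26200 W/(m²·K).
Amplitude A = F₀ / (Cω) = 212.3 / 26200 = 0.00811 K.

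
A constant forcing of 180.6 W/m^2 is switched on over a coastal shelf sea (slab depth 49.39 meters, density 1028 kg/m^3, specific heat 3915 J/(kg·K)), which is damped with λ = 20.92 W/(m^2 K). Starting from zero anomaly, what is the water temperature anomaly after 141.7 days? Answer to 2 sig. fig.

6.3 K

Areal heat capacity C = ρ c_p D = 1028 × 3915 × 49.39 = 1.99×10^8 J/(m²·K).
τ = C / λ = 1.99×10^8 / 20.92 = 9.50×10^6 s.
Equilibrium anomaly ΔT_eq = F / λ = 180.6 / 20.92 = 8.63 K.
t = 141.7 days = 1.22×10^7 s, so t/τ = 1.29.
ΔT(t) = ΔT_eq (1 − e^(−t/τ)) = 8.63 × (1 − e^−1.29) = 6.25 K.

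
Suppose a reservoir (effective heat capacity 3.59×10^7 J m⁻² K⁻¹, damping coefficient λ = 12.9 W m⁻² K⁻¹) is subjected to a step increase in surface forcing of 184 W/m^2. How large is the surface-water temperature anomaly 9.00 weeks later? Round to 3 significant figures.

Areal heat capacity C = 3.59×10^7 J m⁻² K⁻¹ (given).
τ = C / λ = 3.59×10^7 / 12.9 = 2.78×10^6 s.
Equilibrium anomaly ΔT_eq = F / λ = 184 / 12.9 = 14.3 K.
t = 9.00 weeks = 5.44×10^6 s, so t/τ = 1.96.
ΔT(t) = ΔT_eq (1 − e^(−t/τ)) = 14.3 × (1 − e^−1.96) = 12.2 K.

12.2 K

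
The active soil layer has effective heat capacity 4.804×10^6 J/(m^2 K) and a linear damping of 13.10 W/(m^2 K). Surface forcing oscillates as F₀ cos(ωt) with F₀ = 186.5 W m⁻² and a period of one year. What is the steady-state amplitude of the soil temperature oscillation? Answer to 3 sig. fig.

14.2 K

Areal heat capacity C = 4.804×10^6 J/(m^2 K) (given).
Angular frequency ω = 2π / T = 2π / 3.15×10^7 s = 1.99×10^-7 s⁻¹.
√((Cω)² + λ²) = √((0.957)² + 13.10²) = 13.1 W/(m²·K).
Amplitude A = F₀ / √((Cω)²+λ²) = 186.5 / 13.1 = 14.2 K.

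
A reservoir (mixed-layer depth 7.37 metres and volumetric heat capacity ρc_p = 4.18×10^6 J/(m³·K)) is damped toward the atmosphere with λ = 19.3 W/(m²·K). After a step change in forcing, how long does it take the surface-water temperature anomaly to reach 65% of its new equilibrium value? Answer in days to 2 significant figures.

Areal heat capacity C = ρc_p × D = 4.18×10^6 × 7.37 = 3.08×10^7 J/(m²·K).
τ = C / λ = 3.08×10^7 / 19.3 = 1.60×10^6 s.
Fraction reached: 1 − e^(−t/τ) = 0.65 ⇒ t = −τ ln(1 − 0.65) = τ × 1.05.
t = 1.68×10^6 s = 19.4 days.

19 days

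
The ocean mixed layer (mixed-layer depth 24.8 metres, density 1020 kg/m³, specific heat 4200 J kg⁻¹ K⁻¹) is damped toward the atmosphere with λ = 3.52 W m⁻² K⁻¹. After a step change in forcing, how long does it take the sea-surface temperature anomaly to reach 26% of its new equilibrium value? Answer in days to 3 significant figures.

105 days

Areal heat capacity C = ρ c_p D = 1020 × 4200 × 24.8 = 1.06×10^8 J/(m^2 K).
τ = C / λ = 1.06×10^8 / 3.52 = 3.02×10^7 s.
Fraction reached: 1 − e^(−t/τ) = 0.26 ⇒ t = −τ ln(1 − 0.26) = τ × 0.301.
t = 9.09×10^6 s = 105 days.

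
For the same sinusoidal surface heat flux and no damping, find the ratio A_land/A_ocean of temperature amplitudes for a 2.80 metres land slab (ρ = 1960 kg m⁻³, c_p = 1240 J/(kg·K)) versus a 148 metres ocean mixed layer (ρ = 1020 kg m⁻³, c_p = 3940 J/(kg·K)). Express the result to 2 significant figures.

C_ocean = 1020 × 3940 × 148 = 5.95×10^8 J/(m²·K).
C_land = 1960 × 1240 × 2.80 = 6.81×10^6 J/(m²·K).
Undamped amplitude ∝ 1/C, so A_land/A_ocean = C_ocean/C_land = 87.4.

87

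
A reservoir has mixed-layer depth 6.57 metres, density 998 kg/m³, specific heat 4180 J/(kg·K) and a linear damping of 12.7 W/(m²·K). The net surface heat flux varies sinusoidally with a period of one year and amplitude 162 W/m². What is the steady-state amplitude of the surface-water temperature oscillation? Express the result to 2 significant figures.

Areal heat capacity C = ρ c_p D = 998 × 4180 × 6.57 = 2.74×10^7 J m⁻² K⁻¹.
Angular frequency ω = 2π / T = 2π / 3.15×10^7 s = 1.99×10^-7 s⁻¹.
√((Cω)² + λ²) = √((5.46)² + 12.7²) = 13.8 W/(m²·K).
Amplitude A = F₀ / √((Cω)²+λ²) = 162 / 13.8 = 11.7 K.

12 K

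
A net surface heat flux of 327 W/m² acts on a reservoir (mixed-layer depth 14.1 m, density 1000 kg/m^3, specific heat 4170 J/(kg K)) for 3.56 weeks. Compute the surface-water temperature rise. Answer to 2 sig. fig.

12 K

Areal heat capacity C = ρ c_p D = 1000 × 4170 × 14.1 = 5.88×10^7 J/(m²·K).
Net heat input Q = F Δt = 327 × (3.56 weeks × 6.048×10^5 s/week) = 7.04×10^8 J/m².
ΔT = Q / C = 7.04×10^8 / 5.88×10^7 = 12.0 K.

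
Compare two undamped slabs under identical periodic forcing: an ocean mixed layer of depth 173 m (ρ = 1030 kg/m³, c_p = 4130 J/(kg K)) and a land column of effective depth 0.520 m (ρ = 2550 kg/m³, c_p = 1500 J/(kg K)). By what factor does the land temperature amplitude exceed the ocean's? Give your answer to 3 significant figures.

C_ocean = 1030 × 4130 × 173 = 7.36×10^8 J/(m²·K).
C_land = 2550 × 1500 × 0.520 = 1.99×10^6 J/(m²·K).
Undamped amplitude ∝ 1/C, so A_land/A_ocean = C_ocean/C_land = 370.

370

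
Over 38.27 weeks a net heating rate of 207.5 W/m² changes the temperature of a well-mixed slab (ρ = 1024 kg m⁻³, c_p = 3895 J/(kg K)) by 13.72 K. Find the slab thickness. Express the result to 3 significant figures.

87.8 m

Heat input Q = F Δt = 207.5 × 2.31×10^7 s = 4.80×10^9 J/m².
Required areal heat capacity C = Q / ΔT = 3.50×10^8 J/(m²·K).
Depth D = C / (ρ c_p) = 3.50×10^8 / (1024 × 3895) = 87.8 m.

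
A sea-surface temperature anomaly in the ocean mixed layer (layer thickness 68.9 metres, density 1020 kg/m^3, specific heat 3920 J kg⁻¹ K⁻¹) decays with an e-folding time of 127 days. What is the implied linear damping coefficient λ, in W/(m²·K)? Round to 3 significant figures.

Areal heat capacity C = ρ c_p D = 1020 × 3920 × 68.9 = 2.75×10^8 J/(m²·K).
τ = 127 days = 1.10×10^7 s.
λ = C / τ = 2.75×10^8 / 1.10×10^7 = 25.1 W/(m²·K).

25.1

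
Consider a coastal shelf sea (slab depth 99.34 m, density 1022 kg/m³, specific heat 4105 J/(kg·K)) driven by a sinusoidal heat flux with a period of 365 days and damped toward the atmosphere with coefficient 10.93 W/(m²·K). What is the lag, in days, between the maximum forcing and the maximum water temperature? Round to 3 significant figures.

Areal heat capacity C = ρ c_p D = 1022 × 4105 × 99.34 = 4.17×10^8 J/(m^2 K).
ω = 2π / 3.15×10^7 s = 1.99×10^-7 s⁻¹.
Phase lag φ = arctan(Cω/λ) = arctan(83.0/10.93) = 1.44 rad.
Time lag = φ / ω = 1.44 / 1.99×10^-7 = 7.23×10^6 s = 83.6 days.

83.6 days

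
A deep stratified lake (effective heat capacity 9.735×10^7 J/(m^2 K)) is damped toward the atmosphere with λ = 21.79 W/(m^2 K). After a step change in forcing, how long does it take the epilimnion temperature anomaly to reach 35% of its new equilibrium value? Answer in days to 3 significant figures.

Areal heat capacity C = 9.735×10^7 J/(m^2 K) (given).
τ = C / λ = 9.74×10^7 / 21.79 = 4.47×10^6 s.
Fraction reached: 1 − e^(−t/τ) = 0.35 ⇒ t = −τ ln(1 − 0.35) = τ × 0.431.
t = 1.92×10^6 s = 22.3 days.

22.3 days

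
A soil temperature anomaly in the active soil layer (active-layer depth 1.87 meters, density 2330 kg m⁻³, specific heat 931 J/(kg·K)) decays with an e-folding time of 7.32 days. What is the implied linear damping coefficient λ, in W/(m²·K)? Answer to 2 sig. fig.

6.4

Areal heat capacity C = ρ c_p D = 2330 × 931 × 1.87 = 4.06×10^6 J/(m^2 K).
τ = 7.32 days = 6.32×10^5 s.
λ = C / τ = 4.06×10^6 / 6.32×10^5 = 6.41 W/(m²·K).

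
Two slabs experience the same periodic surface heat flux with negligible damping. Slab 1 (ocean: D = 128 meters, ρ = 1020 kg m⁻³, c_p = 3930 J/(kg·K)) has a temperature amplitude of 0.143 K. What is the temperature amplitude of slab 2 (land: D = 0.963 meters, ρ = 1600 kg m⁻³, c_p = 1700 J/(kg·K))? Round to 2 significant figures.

28 K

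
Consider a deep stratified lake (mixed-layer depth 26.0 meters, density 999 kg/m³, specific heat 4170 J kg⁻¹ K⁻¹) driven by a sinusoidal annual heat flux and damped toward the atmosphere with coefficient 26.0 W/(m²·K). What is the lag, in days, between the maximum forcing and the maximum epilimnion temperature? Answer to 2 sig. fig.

40 days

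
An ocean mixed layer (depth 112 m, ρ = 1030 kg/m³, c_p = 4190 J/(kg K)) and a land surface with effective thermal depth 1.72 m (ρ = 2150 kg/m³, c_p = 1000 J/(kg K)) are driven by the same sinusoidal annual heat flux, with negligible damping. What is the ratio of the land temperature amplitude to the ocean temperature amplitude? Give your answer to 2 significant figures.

130

C_ocean = 1030 × 4190 × 112 = 4.83×10^8 J/(m²·K).
C_land = 2150 × 1000 × 1.72 = 3.70×10^6 J/(m²·K).
Undamped amplitude ∝ 1/C, so A_land/A_ocean = C_ocean/C_land = 131.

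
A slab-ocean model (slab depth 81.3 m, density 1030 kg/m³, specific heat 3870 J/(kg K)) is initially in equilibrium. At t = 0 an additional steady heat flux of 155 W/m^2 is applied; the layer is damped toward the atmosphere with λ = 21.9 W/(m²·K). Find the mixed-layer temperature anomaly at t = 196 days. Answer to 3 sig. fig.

Areal heat capacity C = ρ c_p D = 1030 × 3870 × 81.3 = 3.24×10^8 J m⁻² K⁻¹.
τ = C / λ = 3.24×10^8 / 21.9 = 1.48×10^7 s.
Equilibrium anomaly ΔT_eq = F / λ = 155 / 21.9 = 7.08 K.
t = 196 days = 1.69×10^7 s, so t/τ = 1.14.
ΔT(t) = ΔT_eq (1 − e^(−t/τ)) = 7.08 × (1 − e^−1.14) = 4.82 K.

4.82 K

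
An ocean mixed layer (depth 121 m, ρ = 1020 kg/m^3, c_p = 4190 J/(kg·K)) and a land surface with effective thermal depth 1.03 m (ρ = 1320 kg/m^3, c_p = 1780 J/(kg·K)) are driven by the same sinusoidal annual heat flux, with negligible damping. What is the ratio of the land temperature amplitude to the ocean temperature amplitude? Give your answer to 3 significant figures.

214

C_ocean = 1020 × 4190 × 121 = 5.17×10^8 J/(m²·K).
C_land = 1320 × 1780 × 1.03 = 2.42×10^6 J/(m²·K).
Undamped amplitude ∝ 1/C, so A_land/A_ocean = C_ocean/C_land = 214.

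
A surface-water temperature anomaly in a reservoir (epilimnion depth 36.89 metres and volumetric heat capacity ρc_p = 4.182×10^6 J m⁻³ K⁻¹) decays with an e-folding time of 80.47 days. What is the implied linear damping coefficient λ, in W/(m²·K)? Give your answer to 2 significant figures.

22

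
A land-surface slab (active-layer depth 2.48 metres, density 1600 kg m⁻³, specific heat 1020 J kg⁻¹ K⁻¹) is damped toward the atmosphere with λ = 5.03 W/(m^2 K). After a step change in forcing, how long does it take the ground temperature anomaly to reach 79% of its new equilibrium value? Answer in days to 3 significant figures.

14.5 days

Areal heat capacity C = ρ c_p D = 1600 × 1020 × 2.48 = 4.05×10^6 J/(m^2 K).
τ = C / λ = 4.05×10^6 / 5.03 = 8.05×10^5 s.
Fraction reached: 1 − e^(−t/τ) = 0.79 ⇒ t = −τ ln(1 − 0.79) = τ × 1.56.
t = 1.26×10^6 s = 14.5 days.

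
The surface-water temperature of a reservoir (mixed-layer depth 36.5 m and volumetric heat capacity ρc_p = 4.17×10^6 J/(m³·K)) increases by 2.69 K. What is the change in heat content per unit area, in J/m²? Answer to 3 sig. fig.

Areal heat capacity C = ρc_p × D = 4.17×10^6 × 36.5 = 1.52×10^8 J m⁻² K⁻¹.
ΔQ = C ΔT = 1.52×10^8 × 2.69 = 4.09×10^8 J/m².

4.09×10^8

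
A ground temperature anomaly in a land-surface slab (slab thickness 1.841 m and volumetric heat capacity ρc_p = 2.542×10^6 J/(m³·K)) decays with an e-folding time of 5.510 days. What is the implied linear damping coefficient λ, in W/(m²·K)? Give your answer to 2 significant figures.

Areal heat capacity C = ρc_p × D = 2.542×10^6 × 1.841 = 4.68×10^6 J/(m^2 K).
τ = 5.510 days = 4.76×10^5 s.
λ = C / τ = 4.68×10^6 / 4.76×10^5 = 9.83 W/(m²·K).

9.8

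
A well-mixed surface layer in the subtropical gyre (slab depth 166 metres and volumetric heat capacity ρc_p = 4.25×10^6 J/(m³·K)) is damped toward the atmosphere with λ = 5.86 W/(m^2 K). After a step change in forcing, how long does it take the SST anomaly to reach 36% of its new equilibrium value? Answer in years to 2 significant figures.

Areal heat capacity C = ρc_p × D = 4.25×10^6 × 166 = 7.06×10^8 J/(m^2 K).
τ = C / λ = 7.06×10^8 / 5.86 = 1.20×10^8 s.
Fraction reached: 1 − e^(−t/τ) = 0.36 ⇒ t = −τ ln(1 − 0.36) = τ × 0.446.
t = 5.37×10^7 s = 1.70 years.

1.7 years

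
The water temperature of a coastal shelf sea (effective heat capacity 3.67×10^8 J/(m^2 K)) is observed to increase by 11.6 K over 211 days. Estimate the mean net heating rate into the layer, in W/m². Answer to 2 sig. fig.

230

Areal heat capacity C = 3.67×10^8 J/(m^2 K) (given).
Required heat per unit area: Q = C ΔT = 3.67×10^8 × 11.6 = 4.26×10^9 J/m².
Flux F = Q / Δt = 4.26×10^9 / 1.82×10^7 s = 234 W/m².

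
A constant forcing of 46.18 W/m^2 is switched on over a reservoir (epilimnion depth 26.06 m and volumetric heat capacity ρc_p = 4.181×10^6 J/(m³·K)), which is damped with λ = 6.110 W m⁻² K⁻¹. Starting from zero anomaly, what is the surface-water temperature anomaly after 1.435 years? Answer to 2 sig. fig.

7.0 K

Areal heat capacity C = ρc_p × D = 4.181×10^6 × 26.06 = 1.09×10^8 J/(m^2 K).
τ = C / λ = 1.09×10^8 / 6.110 = 1.78×10^7 s.
Equilibrium anomaly ΔT_eq = F / λ = 46.18 / 6.110 = 7.56 K.
t = 1.435 years = 4.53×10^7 s, so t/τ = 2.54.
ΔT(t) = ΔT_eq (1 − e^(−t/τ)) = 7.56 × (1 − e^−2.54) = 6.96 K.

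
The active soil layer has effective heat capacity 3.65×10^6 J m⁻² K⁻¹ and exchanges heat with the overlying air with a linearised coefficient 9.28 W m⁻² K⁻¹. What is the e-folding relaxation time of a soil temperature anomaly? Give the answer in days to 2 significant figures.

4.6 days

Areal heat capacity C = 3.65×10^6 J m⁻² K⁻¹ (given).
Relaxation time τ = C / λ = 3.65×10^6 / 9.28 = 3.93×10^5 s.
In days: 3.93×10^5 s / (86400 s/day) = 4.55 days.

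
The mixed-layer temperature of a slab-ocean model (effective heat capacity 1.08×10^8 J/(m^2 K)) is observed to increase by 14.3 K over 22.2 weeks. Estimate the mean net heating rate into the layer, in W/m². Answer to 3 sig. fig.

Areal heat capacity C = 1.08×10^8 J/(m^2 K) (given).
Required heat per unit area: Q = C ΔT = 1.08×10^8 × 14.3 = 1.54×10^9 J/m².
Flux F = Q / Δt = 1.54×10^9 / 1.34×10^7 s = 115 W/m².

115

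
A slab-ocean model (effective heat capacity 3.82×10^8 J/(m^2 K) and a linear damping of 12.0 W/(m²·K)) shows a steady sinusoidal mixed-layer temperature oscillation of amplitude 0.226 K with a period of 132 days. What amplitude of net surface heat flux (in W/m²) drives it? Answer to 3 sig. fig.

Areal heat capacity C = 3.82×10^8 J/(m^2 K) (given).
ω = 2π / 1.14×10^7 s = 5.51×10^-7 s⁻¹.
√((Cω)² + λ²) = √((210)² + 12.0²) = 211 W/(m²·K).
F₀ = A × √((Cω)²+λ²) = 0.226 × 211 = 47.6 W/m².

47.6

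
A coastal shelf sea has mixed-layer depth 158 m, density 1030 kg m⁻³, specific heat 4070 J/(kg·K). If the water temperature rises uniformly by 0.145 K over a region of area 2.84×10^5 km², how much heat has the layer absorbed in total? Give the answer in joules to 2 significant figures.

Areal heat capacity C = ρ c_p D = 1030 × 4070 × 158 = 6.62×10^8 J m⁻² K⁻¹.
Heat per unit area: q = C ΔT = 6.62×10^8 × 0.145 = 9.60×10^7 J/m².
Total heat: Q = q × A = 9.60×10^7 × (2.84×10^5 × 10⁶ m²) = 2.73×10^19 J.

2.7×10^19 J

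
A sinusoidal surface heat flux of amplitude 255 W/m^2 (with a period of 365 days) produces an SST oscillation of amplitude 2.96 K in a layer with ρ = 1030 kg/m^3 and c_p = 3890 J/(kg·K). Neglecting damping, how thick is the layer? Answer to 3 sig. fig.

108 m

ω = 2π / 3.15×10^7 s = 1.99×10^-7 s⁻¹.
Required C = F₀ / (A ω) = 255 / (2.96 × 1.99×10^-7) = 4.32×10^8 J/(m²·K).
D = C / (ρ c_p) = 4.32×10^8 / (1030 × 3890) = 108 m.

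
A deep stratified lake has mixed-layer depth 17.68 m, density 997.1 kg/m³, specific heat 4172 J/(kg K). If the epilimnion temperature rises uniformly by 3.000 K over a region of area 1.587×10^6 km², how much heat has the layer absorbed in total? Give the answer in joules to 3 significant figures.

Areal heat capacity C = ρ c_p D = 997.1 × 4172 × 17.68 = 7.35×10^7 J m⁻² K⁻¹.
Heat per unit area: q = C ΔT = 7.35×10^7 × 3.000 = 2.21×10^8 J/m².
Total heat: Q = q × A = 2.21×10^8 × (1.587×10^6 × 10⁶ m²) = 3.50×10^20 J.

3.50×10^20 J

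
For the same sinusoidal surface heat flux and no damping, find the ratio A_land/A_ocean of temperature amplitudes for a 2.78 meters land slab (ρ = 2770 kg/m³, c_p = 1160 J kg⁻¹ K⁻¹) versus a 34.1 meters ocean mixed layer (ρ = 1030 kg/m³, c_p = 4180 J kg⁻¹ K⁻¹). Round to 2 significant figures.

16

C_ocean = 1030 × 4180 × 34.1 = 1.47×10^8 J/(m²·K).
C_land = 2770 × 1160 × 2.78 = 8.93×10^6 J/(m²·K).
Undamped amplitude ∝ 1/C, so A_land/A_ocean = C_ocean/C_land = 16.4.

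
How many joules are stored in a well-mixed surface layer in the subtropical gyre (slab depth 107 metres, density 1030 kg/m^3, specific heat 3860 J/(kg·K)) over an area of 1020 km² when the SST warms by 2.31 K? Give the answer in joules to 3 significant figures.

Areal heat capacity C = ρ c_p D = 1030 × 3860 × 107 = 4.25×10^8 J m⁻² K⁻¹.
Heat per unit area: q = C ΔT = 4.25×10^8 × 2.31 = 9.83×10^8 J/m².
Total heat: Q = q × A = 9.83×10^8 × (1020 × 10⁶ m²) = 1.00×10^18 J.

1.00×10^18 J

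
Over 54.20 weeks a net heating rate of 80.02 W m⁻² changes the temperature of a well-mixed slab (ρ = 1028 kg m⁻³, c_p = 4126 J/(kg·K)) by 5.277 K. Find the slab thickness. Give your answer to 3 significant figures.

117 m

Heat input Q = F Δt = 80.02 × 3.28×10^7 s = 2.62×10^9 J/m².
Required areal heat capacity C = Q / ΔT = 4.97×10^8 J/(m²·K).
Depth D = C / (ρ c_p) = 4.97×10^8 / (1028 × 4126) = 117 m.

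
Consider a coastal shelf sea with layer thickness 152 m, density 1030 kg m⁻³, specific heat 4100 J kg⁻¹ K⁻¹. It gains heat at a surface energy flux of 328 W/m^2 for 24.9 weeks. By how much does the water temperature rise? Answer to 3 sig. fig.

7.70 K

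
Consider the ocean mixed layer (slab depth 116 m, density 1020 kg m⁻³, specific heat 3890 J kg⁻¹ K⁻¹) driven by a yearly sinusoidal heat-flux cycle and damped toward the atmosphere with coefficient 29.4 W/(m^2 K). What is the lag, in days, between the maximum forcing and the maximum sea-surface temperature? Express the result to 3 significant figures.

Areal heat capacity C = ρ c_p D = 1020 × 3890 × 116 = 4.60×10^8 J/(m^2 K).
ω = 2π / 3.15×10^7 s = 1.99×10^-7 s⁻¹.
Phase lag φ = arctan(Cω/λ) = arctan(91.7/29.4) = 1.26 rad.
Time lag = φ / ω = 1.26 / 1.99×10^-7 = 6.33×10^6 s = 73.2 days.

73.2 days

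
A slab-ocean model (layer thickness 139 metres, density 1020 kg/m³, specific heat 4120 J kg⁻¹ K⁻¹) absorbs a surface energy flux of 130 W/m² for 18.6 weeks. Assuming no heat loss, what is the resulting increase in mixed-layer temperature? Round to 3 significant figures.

Areal heat capacity C = ρ c_p D = 1020 × 4120 × 139 = 5.84×10^8 J/(m^2 K).
Net heat input Q = F Δt = 130 × (18.6 weeks × 6.048×10^5 s/week) = 1.46×10^9 J/m².
ΔT = Q / C = 1.46×10^9 / 5.84×10^8 = 2.50 K.

2.50 K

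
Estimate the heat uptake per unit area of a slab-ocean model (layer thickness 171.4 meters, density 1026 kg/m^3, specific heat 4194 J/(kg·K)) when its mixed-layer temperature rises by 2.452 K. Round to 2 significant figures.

Areal heat capacity C = ρ c_p D = 1026 × 4194 × 171.4 = 7.38×10^8 J m⁻² K⁻¹.
ΔQ = C ΔT = 7.38×10^8 × 2.452 = 1.81×10^9 J/m².

1.8×10^9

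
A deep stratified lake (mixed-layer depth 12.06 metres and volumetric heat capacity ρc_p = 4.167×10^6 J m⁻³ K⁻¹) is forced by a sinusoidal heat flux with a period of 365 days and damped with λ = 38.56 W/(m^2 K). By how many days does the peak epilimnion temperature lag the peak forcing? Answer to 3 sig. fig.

14.8 days

Areal heat capacity C = ρc_p × D = 4.167×10^6 × 12.06 = 5.03×10^7 J/(m²·K).
ω = 2π / 3.15×10^7 s = 1.99×10^-7 s⁻¹.
Phase lag φ = arctan(Cω/λ) = arctan(10.0/38.56) = 0.254 rad.
Time lag = φ / ω = 0.254 / 1.99×10^-7 = 1.28×10^6 s = 14.8 days.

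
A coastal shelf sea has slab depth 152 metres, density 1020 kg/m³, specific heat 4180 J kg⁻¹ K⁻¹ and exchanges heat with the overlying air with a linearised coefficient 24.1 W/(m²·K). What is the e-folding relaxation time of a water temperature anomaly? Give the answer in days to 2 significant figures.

310 days

Areal heat capacity C = ρ c_p D = 1020 × 4180 × 152 = 6.48×10^8 J m⁻² K⁻¹.
Relaxation time τ = C / λ = 6.48×10^8 / 24.1 = 2.69×10^7 s.
In days: 2.69×10^7 s / (86400 s/day) = 311 days.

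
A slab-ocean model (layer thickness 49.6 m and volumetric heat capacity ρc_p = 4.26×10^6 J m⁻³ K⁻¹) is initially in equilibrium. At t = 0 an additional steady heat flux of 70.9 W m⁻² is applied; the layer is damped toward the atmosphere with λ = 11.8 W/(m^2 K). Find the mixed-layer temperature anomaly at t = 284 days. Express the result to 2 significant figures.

4.5 K

Areal heat capacity C = ρc_p × D = 4.26×10^6 × 49.6 = 2.11×10^8 J m⁻² K⁻¹.
τ = C / λ = 2.11×10^8 / 11.8 = 1.79×10^7 s.
Equilibrium anomaly ΔT_eq = F / λ = 70.9 / 11.8 = 6.01 K.
t = 284 days = 2.45×10^7 s, so t/τ = 1.37.
ΔT(t) = ΔT_eq (1 − e^(−t/τ)) = 6.01 × (1 − e^−1.37) = 4.48 K.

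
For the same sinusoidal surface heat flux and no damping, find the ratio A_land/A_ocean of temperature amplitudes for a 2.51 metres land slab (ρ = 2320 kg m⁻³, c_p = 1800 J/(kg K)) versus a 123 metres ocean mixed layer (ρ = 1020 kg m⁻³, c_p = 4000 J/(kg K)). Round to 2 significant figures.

48

C_ocean = 1020 × 4000 × 123 = 5.02×10^8 J/(m²·K).
C_land = 2320 × 1800 × 2.51 = 1.05×10^7 J/(m²·K).
Undamped amplitude ∝ 1/C, so A_land/A_ocean = C_ocean/C_land = 47.9.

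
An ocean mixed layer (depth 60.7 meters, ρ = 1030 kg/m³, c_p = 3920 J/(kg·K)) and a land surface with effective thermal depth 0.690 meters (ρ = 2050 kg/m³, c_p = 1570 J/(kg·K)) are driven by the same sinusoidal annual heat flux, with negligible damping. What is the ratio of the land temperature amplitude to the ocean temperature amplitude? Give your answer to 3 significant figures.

C_ocean = 1030 × 3920 × 60.7 = 2.45×10^8 J/(m²·K).
C_land = 2050 × 1570 × 0.690 = 2.22×10^6 J/(m²·K).
Undamped amplitude ∝ 1/C, so A_land/A_ocean = C_ocean/C_land = 110.

110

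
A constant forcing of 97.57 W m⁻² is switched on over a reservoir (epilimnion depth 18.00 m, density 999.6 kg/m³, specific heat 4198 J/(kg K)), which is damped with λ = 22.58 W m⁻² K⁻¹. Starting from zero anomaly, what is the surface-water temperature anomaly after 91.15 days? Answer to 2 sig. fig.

3.9 K

Areal heat capacity C = ρ c_p D = 999.6 × 4198 × 18.00 = 7.55×10^7 J m⁻² K⁻¹.
τ = C / λ = 7.55×10^7 / 22.58 = 3.35×10^6 s.
Equilibrium anomaly ΔT_eq = F / λ = 97.57 / 22.58 = 4.32 K.
t = 91.15 days = 7.88×10^6 s, so t/τ = 2.35.
ΔT(t) = ΔT_eq (1 − e^(−t/τ)) = 4.32 × (1 − e^−2.35) = 3.91 K.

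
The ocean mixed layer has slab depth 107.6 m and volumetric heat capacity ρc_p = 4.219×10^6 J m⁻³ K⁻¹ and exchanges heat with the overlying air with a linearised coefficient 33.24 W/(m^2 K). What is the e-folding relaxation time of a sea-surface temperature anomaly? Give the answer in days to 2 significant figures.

160 days

Areal heat capacity C = ρc_p × D = 4.219×10^6 × 107.6 = 4.54×10^8 J/(m²·K).
Relaxation time τ = C / λ = 4.54×10^8 / 33.24 = 1.37×10^7 s.
In days: 1.37×10^7 s / (86400 s/day) = 158 days.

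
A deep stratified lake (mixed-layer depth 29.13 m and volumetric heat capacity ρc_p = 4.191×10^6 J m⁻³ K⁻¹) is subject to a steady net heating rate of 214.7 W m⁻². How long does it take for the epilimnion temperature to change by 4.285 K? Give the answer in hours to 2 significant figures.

Areal heat capacity C = ρc_p × D = 4.191×10^6 × 29.13 = 1.22×10^8 J/(m²·K).
Time required: Δt = C ΔT / F = 1.22×10^8 × 4.285 / 214.7 = 2.44×10^6 s.
In hours: 2.44×10^6 s / (3600 s/hour) = 677 hours.

680 hours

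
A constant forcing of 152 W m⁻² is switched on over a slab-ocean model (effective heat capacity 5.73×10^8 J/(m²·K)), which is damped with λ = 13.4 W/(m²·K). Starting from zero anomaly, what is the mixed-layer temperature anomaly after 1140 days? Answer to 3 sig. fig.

Areal heat capacity C = 5.73×10^8 J/(m²·K) (given).
τ = C / λ = 5.73×10^8 / 13.4 = 4.28×10^7 s.
Equilibrium anomaly ΔT_eq = F / λ = 152 / 13.4 = 11.3 K.
t = 1140 days = 9.85×10^7 s, so t/τ = 2.30.
ΔT(t) = ΔT_eq (1 − e^(−t/τ)) = 11.3 × (1 − e^−2.30) = 10.2 K.

10.2 K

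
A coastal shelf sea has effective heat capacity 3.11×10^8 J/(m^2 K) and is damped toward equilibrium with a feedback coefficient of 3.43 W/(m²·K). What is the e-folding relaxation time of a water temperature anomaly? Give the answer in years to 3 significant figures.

2.87 years

Areal heat capacity C = 3.11×10^8 J/(m^2 K) (given).
Relaxation time τ = C / λ = 3.11×10^8 / 3.43 = 9.07×10^7 s.
In years: 9.07×10^7 s / (3.156×10^7 s/year) = 2.87 years.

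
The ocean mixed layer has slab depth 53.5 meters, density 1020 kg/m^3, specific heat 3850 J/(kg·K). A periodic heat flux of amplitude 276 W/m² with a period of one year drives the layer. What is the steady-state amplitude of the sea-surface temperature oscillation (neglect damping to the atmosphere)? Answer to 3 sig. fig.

6.59 K

Areal heat capacity C = ρ c_p D = 1020 × 3850 × 53.5 = 2.10×10^8 J m⁻² K⁻¹.
Angular frequency ω = 2π / T = 2π / 3.15×10^7 s = 1.99×10^-7 s⁻¹.
Cω = 2.10×10^8 × 1.99×10^-7 = 41.9 W/(m²·K).
Amplitude A = F₀ / (Cω) = 276 / 41.9 = 6.59 K.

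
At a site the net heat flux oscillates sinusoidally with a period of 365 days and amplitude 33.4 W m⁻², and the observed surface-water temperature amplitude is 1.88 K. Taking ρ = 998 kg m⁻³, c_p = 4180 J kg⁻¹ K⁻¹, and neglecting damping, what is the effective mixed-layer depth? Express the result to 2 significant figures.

21 m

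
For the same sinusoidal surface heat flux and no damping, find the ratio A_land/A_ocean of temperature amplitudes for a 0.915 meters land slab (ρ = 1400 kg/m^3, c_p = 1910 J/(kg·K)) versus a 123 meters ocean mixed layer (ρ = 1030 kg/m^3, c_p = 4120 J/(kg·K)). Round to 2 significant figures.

210

C_ocean = 1030 × 4120 × 123 = 5.22×10^8 J/(m²·K).
C_land = 1400 × 1910 × 0.915 = 2.45×10^6 J/(m²·K).
Undamped amplitude ∝ 1/C, so A_land/A_ocean = C_ocean/C_land = 213.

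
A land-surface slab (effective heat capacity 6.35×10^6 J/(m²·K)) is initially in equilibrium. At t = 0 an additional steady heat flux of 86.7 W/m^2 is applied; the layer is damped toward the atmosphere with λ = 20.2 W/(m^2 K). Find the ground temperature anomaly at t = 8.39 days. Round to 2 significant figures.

3.9 K

Areal heat capacity C = 6.35×10^6 J/(m²·K) (given).
τ = C / λ = 6.35×10^6 / 20.2 = 3.14×10^5 s.
Equilibrium anomaly ΔT_eq = F / λ = 86.7 / 20.2 = 4.29 K.
t = 8.39 days = 7.25×10^5 s, so t/τ = 2.31.
ΔT(t) = ΔT_eq (1 − e^(−t/τ)) = 4.29 × (1 − e^−2.31) = 3.86 K.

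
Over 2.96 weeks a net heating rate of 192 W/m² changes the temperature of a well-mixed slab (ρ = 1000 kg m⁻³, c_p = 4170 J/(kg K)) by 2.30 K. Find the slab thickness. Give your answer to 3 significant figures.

Heat input Q = F Δt = 192 × 1.79×10^6 s = 3.44×10^8 J/m².
Required areal heat capacity C = Q / ΔT = 1.49×10^8 J/(m²·K).
Depth D = C / (ρ c_p) = 1.49×10^8 / (1000 × 4170) = 35.8 m.

35.8 m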